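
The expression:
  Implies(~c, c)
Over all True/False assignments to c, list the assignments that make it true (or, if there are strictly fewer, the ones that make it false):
is true only for:
  c=True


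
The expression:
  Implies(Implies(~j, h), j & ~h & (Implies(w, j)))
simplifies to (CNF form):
~h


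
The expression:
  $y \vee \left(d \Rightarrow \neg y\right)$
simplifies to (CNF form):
$\text{True}$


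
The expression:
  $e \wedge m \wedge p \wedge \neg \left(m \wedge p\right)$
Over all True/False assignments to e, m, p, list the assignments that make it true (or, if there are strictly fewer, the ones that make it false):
is never true.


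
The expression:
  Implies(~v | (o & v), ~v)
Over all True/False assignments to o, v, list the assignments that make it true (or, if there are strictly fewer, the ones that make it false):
is false only for:
  o=True, v=True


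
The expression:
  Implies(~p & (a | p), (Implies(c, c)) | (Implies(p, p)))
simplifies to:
True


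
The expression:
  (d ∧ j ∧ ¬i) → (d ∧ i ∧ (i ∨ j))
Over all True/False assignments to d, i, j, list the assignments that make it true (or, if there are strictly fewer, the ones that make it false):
is false only for:
  d=True, i=False, j=True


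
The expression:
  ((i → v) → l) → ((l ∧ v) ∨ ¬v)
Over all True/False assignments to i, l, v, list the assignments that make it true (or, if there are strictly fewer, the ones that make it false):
is always true.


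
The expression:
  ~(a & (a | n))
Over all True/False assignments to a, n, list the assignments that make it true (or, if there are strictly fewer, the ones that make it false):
is true only for:
  a=False, n=False;
  a=False, n=True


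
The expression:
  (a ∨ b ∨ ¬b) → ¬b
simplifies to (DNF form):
¬b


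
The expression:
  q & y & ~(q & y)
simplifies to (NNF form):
False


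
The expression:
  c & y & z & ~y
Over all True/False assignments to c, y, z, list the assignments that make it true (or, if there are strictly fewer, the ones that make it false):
is never true.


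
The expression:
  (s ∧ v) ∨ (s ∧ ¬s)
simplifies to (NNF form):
s ∧ v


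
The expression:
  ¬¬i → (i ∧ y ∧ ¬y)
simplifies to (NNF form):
¬i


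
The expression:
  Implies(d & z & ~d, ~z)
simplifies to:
True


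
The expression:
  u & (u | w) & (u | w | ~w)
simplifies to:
u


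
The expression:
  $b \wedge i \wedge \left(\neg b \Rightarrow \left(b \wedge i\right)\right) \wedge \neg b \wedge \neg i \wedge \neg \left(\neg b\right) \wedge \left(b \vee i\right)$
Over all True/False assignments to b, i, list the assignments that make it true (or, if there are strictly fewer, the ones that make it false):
is never true.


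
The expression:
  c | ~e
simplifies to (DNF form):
c | ~e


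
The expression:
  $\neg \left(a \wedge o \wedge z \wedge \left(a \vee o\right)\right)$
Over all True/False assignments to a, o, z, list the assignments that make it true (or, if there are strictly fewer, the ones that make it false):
is false only for:
  a=True, o=True, z=True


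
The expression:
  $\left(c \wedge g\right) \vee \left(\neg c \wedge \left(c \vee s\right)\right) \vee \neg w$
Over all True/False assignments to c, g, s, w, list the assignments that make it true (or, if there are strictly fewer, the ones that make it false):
is false only for:
  c=False, g=False, s=False, w=True;
  c=False, g=True, s=False, w=True;
  c=True, g=False, s=False, w=True;
  c=True, g=False, s=True, w=True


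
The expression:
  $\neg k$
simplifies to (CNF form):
$\neg k$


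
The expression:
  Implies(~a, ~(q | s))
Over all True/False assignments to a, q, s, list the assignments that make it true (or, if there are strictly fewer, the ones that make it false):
is false only for:
  a=False, q=False, s=True;
  a=False, q=True, s=False;
  a=False, q=True, s=True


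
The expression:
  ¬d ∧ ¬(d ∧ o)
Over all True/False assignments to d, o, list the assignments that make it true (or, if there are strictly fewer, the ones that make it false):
is true only for:
  d=False, o=False;
  d=False, o=True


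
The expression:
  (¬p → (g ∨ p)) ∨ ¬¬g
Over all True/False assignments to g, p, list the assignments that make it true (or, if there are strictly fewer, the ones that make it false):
is false only for:
  g=False, p=False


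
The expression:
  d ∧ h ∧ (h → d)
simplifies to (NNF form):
d ∧ h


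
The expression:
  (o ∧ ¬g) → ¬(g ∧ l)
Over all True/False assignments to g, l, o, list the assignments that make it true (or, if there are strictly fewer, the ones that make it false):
is always true.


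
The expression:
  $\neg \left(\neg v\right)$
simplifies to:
$v$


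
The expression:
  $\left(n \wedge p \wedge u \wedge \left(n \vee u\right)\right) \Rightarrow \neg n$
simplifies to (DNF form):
$\neg n \vee \neg p \vee \neg u$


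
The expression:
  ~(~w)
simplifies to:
w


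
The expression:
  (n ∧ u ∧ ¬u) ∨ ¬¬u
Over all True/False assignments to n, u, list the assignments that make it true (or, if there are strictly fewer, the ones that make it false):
is true only for:
  n=False, u=True;
  n=True, u=True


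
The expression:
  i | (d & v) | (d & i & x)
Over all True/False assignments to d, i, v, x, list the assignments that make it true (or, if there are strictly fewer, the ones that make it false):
is false only for:
  d=False, i=False, v=False, x=False;
  d=False, i=False, v=False, x=True;
  d=False, i=False, v=True, x=False;
  d=False, i=False, v=True, x=True;
  d=True, i=False, v=False, x=False;
  d=True, i=False, v=False, x=True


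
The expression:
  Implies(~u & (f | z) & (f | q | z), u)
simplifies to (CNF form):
(u | ~f) & (u | ~z)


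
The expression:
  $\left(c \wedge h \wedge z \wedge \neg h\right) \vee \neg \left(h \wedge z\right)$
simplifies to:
$\neg h \vee \neg z$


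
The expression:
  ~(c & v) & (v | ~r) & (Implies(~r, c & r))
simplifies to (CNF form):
r & v & ~c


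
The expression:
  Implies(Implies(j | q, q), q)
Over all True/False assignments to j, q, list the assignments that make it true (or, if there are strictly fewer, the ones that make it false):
is false only for:
  j=False, q=False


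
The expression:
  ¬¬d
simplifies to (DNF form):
d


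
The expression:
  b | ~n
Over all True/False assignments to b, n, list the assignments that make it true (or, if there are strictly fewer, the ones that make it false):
is false only for:
  b=False, n=True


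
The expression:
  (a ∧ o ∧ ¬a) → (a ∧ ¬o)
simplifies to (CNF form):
True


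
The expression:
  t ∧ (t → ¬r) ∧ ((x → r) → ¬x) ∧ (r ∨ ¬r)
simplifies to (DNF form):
t ∧ ¬r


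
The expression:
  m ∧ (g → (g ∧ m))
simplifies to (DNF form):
m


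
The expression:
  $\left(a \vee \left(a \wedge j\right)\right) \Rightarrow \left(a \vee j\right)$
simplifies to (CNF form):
$\text{True}$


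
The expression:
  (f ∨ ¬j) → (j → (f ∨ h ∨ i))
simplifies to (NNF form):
True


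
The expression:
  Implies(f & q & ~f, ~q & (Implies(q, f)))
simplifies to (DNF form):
True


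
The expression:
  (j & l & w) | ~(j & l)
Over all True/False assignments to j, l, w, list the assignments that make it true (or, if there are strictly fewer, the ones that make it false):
is false only for:
  j=True, l=True, w=False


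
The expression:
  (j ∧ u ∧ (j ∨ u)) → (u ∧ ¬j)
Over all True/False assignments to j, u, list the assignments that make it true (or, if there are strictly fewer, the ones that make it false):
is false only for:
  j=True, u=True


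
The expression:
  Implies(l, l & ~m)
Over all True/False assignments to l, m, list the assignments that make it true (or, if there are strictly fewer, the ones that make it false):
is false only for:
  l=True, m=True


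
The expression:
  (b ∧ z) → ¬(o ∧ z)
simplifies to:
¬b ∨ ¬o ∨ ¬z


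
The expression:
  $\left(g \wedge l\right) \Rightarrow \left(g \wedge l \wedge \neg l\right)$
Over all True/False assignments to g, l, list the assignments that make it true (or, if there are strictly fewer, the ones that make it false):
is false only for:
  g=True, l=True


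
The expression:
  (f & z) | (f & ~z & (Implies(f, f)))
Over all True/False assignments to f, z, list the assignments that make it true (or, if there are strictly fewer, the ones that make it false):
is true only for:
  f=True, z=False;
  f=True, z=True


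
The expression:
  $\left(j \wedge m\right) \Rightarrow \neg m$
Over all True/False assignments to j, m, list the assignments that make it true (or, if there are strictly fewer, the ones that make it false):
is false only for:
  j=True, m=True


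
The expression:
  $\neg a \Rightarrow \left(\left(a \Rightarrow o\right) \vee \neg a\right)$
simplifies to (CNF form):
$\text{True}$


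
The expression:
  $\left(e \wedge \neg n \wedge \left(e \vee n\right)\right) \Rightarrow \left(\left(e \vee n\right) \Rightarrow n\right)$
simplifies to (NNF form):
$n \vee \neg e$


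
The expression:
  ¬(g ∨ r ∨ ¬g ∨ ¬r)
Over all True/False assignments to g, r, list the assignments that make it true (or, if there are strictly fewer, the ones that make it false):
is never true.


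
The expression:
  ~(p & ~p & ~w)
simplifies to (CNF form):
True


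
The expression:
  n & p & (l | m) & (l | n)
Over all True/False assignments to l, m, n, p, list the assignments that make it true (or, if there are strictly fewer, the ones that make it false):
is true only for:
  l=False, m=True, n=True, p=True;
  l=True, m=False, n=True, p=True;
  l=True, m=True, n=True, p=True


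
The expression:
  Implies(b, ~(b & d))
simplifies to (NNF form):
~b | ~d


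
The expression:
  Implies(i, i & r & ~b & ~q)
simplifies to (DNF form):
~i | (r & ~b & ~q)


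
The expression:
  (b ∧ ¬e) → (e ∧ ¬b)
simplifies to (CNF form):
e ∨ ¬b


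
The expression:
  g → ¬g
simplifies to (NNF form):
¬g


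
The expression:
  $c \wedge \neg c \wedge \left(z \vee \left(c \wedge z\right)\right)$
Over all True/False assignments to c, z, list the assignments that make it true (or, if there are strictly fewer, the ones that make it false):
is never true.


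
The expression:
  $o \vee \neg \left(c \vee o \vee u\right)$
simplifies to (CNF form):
$\left(o \vee \neg c\right) \wedge \left(o \vee \neg u\right)$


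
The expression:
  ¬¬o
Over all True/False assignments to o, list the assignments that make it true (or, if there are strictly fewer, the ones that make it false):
is true only for:
  o=True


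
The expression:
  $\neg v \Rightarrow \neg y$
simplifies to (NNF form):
$v \vee \neg y$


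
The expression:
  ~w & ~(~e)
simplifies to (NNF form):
e & ~w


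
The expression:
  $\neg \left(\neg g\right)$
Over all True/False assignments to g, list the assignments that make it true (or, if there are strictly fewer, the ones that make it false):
is true only for:
  g=True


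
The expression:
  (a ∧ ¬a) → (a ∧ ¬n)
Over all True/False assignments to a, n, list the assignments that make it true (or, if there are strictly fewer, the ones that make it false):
is always true.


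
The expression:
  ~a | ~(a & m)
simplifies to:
~a | ~m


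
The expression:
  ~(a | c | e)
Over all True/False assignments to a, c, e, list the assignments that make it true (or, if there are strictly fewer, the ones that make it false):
is true only for:
  a=False, c=False, e=False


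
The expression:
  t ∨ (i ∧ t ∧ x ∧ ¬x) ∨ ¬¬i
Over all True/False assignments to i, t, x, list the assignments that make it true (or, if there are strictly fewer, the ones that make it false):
is false only for:
  i=False, t=False, x=False;
  i=False, t=False, x=True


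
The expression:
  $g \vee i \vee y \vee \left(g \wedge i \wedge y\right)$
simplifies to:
$g \vee i \vee y$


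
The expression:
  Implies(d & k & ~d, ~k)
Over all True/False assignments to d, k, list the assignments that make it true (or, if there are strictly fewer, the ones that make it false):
is always true.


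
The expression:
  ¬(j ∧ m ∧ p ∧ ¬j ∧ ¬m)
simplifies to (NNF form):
True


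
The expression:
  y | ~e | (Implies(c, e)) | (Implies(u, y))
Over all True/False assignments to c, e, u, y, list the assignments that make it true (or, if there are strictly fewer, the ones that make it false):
is always true.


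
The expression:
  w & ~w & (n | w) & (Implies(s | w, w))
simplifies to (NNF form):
False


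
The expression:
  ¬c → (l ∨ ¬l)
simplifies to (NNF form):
True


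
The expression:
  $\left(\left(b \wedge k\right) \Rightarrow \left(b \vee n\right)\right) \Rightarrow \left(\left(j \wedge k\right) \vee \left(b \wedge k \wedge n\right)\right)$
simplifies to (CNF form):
$k \wedge \left(b \vee j\right) \wedge \left(j \vee n\right)$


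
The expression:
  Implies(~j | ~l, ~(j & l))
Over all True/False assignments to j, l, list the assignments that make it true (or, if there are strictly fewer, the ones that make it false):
is always true.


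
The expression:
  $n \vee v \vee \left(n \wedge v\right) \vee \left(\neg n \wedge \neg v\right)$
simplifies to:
$\text{True}$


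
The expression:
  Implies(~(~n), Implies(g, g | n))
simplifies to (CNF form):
True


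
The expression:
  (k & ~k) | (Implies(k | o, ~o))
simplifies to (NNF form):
~o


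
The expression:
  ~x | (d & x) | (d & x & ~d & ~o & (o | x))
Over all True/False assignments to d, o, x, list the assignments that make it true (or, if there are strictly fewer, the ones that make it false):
is false only for:
  d=False, o=False, x=True;
  d=False, o=True, x=True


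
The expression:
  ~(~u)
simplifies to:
u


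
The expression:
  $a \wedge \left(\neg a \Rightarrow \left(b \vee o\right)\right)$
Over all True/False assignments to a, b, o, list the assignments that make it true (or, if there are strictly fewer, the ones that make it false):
is true only for:
  a=True, b=False, o=False;
  a=True, b=False, o=True;
  a=True, b=True, o=False;
  a=True, b=True, o=True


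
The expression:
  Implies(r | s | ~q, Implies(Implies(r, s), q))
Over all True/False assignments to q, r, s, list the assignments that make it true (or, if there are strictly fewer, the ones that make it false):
is false only for:
  q=False, r=False, s=False;
  q=False, r=False, s=True;
  q=False, r=True, s=True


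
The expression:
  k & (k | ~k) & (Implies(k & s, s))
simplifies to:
k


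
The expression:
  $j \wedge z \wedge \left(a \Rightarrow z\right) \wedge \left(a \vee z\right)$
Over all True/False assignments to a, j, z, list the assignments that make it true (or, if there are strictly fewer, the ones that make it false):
is true only for:
  a=False, j=True, z=True;
  a=True, j=True, z=True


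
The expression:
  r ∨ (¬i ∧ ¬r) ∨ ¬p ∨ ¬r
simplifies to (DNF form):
True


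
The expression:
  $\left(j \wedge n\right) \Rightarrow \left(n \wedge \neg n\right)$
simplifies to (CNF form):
$\neg j \vee \neg n$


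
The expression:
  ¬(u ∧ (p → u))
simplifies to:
¬u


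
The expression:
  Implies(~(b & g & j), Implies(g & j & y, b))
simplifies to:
b | ~g | ~j | ~y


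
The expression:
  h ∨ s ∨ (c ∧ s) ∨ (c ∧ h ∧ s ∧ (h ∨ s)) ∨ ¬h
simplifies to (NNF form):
True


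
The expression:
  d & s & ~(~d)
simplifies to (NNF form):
d & s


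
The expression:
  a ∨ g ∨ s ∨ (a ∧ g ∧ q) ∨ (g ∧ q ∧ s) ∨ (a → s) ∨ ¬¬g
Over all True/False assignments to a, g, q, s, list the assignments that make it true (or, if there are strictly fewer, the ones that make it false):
is always true.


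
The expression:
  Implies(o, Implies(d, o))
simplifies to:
True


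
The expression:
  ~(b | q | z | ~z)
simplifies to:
False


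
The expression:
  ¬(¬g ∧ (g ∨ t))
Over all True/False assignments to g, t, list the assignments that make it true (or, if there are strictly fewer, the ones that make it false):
is false only for:
  g=False, t=True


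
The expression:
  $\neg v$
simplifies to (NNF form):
$\neg v$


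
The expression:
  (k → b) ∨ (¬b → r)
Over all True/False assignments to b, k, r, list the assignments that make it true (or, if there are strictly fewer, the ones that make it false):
is false only for:
  b=False, k=True, r=False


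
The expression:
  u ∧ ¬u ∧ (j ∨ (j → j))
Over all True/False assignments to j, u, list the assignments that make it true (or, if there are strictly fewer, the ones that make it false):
is never true.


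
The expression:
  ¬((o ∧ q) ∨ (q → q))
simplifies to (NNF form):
False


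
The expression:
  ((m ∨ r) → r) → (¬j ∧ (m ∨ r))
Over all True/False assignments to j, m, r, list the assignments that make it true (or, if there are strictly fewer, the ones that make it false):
is true only for:
  j=False, m=False, r=True;
  j=False, m=True, r=False;
  j=False, m=True, r=True;
  j=True, m=True, r=False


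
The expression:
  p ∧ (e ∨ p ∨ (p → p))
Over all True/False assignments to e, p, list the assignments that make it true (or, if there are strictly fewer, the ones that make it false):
is true only for:
  e=False, p=True;
  e=True, p=True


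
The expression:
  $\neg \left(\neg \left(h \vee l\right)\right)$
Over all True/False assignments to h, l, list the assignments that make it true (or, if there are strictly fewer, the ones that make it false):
is false only for:
  h=False, l=False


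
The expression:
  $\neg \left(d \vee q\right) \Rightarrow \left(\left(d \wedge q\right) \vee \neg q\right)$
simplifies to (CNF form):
$\text{True}$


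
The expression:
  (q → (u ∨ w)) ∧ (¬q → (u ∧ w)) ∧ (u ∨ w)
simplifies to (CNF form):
(q ∨ u) ∧ (q ∨ w) ∧ (u ∨ w)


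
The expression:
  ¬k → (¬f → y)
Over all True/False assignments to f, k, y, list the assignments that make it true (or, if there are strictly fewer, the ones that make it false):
is false only for:
  f=False, k=False, y=False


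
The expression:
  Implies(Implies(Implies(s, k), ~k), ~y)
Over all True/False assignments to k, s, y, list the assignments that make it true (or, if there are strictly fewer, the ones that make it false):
is false only for:
  k=False, s=False, y=True;
  k=False, s=True, y=True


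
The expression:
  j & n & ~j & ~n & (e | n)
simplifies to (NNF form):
False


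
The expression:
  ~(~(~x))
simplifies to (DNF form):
~x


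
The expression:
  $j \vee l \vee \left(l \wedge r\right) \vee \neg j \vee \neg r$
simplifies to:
$\text{True}$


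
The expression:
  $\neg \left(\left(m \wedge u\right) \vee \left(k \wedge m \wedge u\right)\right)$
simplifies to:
$\neg m \vee \neg u$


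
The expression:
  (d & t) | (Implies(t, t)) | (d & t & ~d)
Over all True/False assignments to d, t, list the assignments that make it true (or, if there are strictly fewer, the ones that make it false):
is always true.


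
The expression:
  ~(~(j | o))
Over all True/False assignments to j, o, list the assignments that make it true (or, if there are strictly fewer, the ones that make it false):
is false only for:
  j=False, o=False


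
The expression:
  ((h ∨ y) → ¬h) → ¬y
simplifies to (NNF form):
h ∨ ¬y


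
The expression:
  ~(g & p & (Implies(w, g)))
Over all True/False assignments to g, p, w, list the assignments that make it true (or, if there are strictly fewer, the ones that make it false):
is false only for:
  g=True, p=True, w=False;
  g=True, p=True, w=True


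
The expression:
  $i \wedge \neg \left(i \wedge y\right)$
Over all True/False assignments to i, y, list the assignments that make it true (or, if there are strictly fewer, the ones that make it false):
is true only for:
  i=True, y=False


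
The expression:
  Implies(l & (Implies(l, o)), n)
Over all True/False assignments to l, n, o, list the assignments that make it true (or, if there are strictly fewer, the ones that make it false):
is false only for:
  l=True, n=False, o=True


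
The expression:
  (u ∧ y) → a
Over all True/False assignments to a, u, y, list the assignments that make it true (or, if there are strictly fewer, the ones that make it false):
is false only for:
  a=False, u=True, y=True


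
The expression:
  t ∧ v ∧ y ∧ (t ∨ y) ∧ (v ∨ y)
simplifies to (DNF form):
t ∧ v ∧ y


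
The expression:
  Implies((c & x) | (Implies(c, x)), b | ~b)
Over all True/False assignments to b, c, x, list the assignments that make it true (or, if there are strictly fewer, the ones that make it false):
is always true.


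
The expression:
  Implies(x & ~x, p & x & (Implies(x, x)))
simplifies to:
True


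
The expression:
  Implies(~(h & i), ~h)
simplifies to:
i | ~h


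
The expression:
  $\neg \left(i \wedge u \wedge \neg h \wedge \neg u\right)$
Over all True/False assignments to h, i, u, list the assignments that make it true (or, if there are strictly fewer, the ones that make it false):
is always true.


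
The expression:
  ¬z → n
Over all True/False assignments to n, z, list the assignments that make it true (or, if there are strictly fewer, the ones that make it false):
is false only for:
  n=False, z=False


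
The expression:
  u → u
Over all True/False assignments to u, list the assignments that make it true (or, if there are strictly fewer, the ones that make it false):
is always true.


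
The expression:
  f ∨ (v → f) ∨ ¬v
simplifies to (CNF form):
f ∨ ¬v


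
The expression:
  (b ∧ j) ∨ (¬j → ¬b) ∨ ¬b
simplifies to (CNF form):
j ∨ ¬b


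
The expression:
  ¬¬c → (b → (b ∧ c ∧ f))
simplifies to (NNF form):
f ∨ ¬b ∨ ¬c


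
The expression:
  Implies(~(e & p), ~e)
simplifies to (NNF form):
p | ~e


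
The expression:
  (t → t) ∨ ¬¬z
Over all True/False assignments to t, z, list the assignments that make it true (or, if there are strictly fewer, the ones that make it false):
is always true.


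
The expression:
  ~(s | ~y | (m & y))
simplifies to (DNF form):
y & ~m & ~s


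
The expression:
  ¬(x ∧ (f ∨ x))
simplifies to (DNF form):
¬x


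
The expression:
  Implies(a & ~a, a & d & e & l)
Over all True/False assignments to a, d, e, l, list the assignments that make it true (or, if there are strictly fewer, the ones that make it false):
is always true.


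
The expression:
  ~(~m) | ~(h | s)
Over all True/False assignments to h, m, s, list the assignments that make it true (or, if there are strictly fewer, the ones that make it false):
is false only for:
  h=False, m=False, s=True;
  h=True, m=False, s=False;
  h=True, m=False, s=True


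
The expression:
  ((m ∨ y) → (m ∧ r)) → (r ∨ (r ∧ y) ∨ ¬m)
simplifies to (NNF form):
True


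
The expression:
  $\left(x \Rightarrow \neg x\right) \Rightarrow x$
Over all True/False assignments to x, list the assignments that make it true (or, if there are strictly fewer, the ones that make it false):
is true only for:
  x=True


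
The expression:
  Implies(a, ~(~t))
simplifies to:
t | ~a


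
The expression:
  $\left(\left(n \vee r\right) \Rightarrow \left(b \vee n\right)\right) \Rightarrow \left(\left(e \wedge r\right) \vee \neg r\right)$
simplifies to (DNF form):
$e \vee \left(\neg b \wedge \neg n\right) \vee \neg r$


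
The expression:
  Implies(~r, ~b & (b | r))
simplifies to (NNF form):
r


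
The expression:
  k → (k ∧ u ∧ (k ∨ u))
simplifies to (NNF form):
u ∨ ¬k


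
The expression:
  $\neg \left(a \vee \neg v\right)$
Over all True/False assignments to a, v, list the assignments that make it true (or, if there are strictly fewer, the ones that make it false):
is true only for:
  a=False, v=True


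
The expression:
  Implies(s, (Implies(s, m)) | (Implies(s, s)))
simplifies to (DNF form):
True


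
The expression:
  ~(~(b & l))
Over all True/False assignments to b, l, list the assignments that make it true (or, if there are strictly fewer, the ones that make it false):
is true only for:
  b=True, l=True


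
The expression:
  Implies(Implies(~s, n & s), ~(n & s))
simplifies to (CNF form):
~n | ~s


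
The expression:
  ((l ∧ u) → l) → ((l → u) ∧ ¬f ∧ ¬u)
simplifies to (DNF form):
¬f ∧ ¬l ∧ ¬u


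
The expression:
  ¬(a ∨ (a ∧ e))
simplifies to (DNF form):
¬a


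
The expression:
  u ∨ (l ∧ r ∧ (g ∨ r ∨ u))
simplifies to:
u ∨ (l ∧ r)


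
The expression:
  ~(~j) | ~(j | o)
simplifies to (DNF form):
j | ~o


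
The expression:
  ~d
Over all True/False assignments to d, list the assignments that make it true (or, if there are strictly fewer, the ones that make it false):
is true only for:
  d=False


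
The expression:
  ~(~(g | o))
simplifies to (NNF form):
g | o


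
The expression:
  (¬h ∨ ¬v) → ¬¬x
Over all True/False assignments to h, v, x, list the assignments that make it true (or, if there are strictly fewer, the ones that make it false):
is false only for:
  h=False, v=False, x=False;
  h=False, v=True, x=False;
  h=True, v=False, x=False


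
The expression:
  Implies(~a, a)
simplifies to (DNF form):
a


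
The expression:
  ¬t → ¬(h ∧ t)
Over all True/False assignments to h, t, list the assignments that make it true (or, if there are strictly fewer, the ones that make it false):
is always true.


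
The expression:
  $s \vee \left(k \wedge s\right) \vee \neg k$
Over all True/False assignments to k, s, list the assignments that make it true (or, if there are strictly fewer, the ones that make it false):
is false only for:
  k=True, s=False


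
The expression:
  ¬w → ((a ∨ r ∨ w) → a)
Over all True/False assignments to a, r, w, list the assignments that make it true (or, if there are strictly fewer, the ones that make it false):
is false only for:
  a=False, r=True, w=False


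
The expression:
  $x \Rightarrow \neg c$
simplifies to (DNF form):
$\neg c \vee \neg x$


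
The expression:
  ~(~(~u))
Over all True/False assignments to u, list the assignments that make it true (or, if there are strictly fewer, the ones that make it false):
is true only for:
  u=False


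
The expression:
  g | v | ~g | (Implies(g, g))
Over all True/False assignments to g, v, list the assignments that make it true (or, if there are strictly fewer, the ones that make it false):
is always true.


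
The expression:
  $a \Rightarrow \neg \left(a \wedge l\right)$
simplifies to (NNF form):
$\neg a \vee \neg l$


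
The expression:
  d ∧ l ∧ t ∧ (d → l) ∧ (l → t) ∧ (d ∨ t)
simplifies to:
d ∧ l ∧ t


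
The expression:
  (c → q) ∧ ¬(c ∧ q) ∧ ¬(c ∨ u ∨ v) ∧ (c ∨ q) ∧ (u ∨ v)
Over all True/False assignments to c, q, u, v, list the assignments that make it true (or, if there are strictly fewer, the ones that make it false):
is never true.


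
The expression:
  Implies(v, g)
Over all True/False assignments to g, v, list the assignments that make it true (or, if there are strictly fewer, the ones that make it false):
is false only for:
  g=False, v=True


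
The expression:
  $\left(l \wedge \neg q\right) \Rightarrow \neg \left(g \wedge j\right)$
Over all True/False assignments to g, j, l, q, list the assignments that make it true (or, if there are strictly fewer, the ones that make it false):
is false only for:
  g=True, j=True, l=True, q=False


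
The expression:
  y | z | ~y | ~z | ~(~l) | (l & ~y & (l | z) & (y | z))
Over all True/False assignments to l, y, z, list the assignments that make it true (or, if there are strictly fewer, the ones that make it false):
is always true.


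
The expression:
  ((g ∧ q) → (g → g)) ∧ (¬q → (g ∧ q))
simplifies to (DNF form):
q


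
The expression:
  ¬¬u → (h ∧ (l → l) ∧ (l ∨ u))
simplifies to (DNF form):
h ∨ ¬u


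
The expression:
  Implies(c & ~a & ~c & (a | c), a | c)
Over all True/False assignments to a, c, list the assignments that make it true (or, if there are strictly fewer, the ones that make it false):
is always true.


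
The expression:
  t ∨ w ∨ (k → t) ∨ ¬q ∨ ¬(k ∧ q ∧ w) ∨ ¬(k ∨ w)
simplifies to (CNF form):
True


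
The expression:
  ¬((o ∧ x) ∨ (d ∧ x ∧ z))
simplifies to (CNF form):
(¬o ∨ ¬x) ∧ (¬d ∨ ¬x ∨ ¬z)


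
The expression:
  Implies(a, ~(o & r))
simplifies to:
~a | ~o | ~r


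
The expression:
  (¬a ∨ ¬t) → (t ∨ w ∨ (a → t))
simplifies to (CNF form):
t ∨ w ∨ ¬a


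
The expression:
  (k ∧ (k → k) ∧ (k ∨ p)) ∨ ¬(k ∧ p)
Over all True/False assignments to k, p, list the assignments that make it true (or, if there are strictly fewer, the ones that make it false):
is always true.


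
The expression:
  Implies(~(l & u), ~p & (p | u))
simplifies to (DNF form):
(l & u) | (u & ~p)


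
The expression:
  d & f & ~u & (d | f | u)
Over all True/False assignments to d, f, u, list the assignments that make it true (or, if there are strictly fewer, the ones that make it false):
is true only for:
  d=True, f=True, u=False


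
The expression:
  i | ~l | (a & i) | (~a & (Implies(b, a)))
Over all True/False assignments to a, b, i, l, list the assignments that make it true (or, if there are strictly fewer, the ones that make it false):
is false only for:
  a=False, b=True, i=False, l=True;
  a=True, b=False, i=False, l=True;
  a=True, b=True, i=False, l=True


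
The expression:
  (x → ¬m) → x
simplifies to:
x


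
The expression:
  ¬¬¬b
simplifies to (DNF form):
¬b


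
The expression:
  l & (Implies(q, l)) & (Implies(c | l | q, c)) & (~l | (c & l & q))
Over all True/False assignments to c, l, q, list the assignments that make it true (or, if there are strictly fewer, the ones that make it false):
is true only for:
  c=True, l=True, q=True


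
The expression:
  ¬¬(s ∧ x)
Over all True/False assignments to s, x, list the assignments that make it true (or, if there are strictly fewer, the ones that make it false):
is true only for:
  s=True, x=True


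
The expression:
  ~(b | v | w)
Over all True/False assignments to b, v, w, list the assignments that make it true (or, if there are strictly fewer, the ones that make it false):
is true only for:
  b=False, v=False, w=False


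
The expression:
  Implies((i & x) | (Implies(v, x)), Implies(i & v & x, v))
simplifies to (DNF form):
True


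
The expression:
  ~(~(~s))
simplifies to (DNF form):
~s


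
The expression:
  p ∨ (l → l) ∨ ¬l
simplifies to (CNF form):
True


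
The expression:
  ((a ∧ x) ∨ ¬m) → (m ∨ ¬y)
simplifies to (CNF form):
m ∨ ¬y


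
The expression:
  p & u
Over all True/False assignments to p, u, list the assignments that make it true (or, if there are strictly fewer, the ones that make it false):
is true only for:
  p=True, u=True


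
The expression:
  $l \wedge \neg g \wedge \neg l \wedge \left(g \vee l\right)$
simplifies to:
$\text{False}$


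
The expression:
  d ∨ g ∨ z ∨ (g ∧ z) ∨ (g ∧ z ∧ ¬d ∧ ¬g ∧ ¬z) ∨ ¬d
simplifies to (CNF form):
True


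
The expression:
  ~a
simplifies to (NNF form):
~a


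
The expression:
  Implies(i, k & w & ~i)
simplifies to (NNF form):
~i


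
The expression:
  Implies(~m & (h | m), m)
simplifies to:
m | ~h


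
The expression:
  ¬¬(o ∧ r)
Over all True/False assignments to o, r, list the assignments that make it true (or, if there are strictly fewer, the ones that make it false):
is true only for:
  o=True, r=True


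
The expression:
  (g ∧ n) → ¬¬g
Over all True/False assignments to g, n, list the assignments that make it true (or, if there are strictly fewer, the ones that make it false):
is always true.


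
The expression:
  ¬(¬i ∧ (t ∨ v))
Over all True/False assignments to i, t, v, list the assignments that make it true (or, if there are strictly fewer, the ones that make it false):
is false only for:
  i=False, t=False, v=True;
  i=False, t=True, v=False;
  i=False, t=True, v=True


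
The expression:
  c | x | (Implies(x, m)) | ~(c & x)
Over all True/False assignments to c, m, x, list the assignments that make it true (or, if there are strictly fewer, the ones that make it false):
is always true.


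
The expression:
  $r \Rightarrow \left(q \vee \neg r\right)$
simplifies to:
$q \vee \neg r$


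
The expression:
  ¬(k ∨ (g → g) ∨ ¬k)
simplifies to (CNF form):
False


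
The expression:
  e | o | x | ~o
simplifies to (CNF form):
True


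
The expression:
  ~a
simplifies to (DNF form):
~a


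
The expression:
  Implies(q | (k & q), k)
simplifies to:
k | ~q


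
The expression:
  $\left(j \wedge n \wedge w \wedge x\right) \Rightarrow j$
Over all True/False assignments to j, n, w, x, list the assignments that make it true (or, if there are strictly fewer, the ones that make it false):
is always true.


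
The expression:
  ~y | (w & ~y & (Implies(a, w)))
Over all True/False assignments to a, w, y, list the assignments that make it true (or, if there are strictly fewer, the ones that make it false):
is true only for:
  a=False, w=False, y=False;
  a=False, w=True, y=False;
  a=True, w=False, y=False;
  a=True, w=True, y=False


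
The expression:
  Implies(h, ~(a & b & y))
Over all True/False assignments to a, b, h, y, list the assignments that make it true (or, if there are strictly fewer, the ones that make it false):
is false only for:
  a=True, b=True, h=True, y=True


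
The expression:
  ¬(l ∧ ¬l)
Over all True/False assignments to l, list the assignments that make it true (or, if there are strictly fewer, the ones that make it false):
is always true.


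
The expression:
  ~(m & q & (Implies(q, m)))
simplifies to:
~m | ~q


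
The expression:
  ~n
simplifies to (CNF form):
~n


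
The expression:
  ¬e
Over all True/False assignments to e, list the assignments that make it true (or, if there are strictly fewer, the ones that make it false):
is true only for:
  e=False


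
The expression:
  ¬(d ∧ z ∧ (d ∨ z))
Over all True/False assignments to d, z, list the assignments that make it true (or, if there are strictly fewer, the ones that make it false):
is false only for:
  d=True, z=True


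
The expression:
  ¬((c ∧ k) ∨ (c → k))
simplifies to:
c ∧ ¬k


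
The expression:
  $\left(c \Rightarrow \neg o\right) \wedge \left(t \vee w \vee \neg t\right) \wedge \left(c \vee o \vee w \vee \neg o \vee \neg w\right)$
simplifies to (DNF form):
$\neg c \vee \neg o$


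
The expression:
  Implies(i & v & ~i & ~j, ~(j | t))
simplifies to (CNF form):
True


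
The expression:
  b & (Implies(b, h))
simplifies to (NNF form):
b & h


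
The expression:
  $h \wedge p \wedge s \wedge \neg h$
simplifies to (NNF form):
$\text{False}$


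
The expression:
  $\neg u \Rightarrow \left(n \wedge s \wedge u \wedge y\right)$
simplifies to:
$u$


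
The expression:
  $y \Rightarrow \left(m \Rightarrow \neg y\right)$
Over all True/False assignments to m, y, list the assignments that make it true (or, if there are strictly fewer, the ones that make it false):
is false only for:
  m=True, y=True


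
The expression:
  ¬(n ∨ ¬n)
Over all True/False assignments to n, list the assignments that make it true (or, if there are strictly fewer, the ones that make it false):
is never true.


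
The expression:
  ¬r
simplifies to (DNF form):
¬r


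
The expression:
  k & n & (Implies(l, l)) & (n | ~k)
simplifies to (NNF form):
k & n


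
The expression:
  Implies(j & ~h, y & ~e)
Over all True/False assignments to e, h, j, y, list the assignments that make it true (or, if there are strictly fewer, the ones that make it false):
is false only for:
  e=False, h=False, j=True, y=False;
  e=True, h=False, j=True, y=False;
  e=True, h=False, j=True, y=True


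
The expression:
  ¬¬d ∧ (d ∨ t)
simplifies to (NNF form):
d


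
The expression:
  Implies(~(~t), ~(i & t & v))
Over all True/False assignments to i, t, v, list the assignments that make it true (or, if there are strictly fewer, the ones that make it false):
is false only for:
  i=True, t=True, v=True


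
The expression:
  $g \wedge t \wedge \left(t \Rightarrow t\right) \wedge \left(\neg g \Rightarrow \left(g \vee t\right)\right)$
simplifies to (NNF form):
$g \wedge t$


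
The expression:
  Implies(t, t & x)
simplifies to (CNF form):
x | ~t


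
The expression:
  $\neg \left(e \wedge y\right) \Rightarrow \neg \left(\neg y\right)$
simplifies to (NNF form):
$y$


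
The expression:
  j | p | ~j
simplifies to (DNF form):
True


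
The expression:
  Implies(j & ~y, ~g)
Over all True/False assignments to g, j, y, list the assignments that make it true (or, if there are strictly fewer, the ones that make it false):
is false only for:
  g=True, j=True, y=False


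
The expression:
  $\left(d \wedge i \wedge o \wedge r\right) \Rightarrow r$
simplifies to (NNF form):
$\text{True}$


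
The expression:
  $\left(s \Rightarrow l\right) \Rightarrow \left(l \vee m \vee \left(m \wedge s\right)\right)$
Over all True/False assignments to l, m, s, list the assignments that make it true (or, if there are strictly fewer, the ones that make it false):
is false only for:
  l=False, m=False, s=False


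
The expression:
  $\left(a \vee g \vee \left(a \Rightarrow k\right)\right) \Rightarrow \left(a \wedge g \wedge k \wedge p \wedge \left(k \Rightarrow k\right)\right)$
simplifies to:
$a \wedge g \wedge k \wedge p$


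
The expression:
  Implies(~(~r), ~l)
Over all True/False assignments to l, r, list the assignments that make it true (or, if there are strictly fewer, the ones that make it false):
is false only for:
  l=True, r=True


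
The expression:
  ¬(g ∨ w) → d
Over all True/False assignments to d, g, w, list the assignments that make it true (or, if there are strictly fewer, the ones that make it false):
is false only for:
  d=False, g=False, w=False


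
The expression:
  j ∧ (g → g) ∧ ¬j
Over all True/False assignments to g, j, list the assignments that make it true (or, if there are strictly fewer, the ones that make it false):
is never true.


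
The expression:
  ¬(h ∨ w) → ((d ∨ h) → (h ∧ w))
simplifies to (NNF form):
h ∨ w ∨ ¬d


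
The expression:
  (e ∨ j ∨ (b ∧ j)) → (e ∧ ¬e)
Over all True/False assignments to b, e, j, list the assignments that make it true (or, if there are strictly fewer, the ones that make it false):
is true only for:
  b=False, e=False, j=False;
  b=True, e=False, j=False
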